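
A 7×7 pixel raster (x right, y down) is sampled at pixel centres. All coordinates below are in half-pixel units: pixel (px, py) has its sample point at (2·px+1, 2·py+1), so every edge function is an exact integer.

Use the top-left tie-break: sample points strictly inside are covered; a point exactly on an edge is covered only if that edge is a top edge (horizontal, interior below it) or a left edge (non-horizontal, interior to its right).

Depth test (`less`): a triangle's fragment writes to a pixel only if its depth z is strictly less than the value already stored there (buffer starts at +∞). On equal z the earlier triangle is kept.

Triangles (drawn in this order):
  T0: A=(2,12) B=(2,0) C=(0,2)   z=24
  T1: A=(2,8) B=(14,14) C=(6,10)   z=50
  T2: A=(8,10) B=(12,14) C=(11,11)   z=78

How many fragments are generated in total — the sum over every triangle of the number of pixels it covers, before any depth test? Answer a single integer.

T0:
  2·area = 24  (B↔C swapped to make it positive)
  edge (2, 12)→(0, 2): d=(-2,-10) top-left  bias=+0
  edge (0, 2)→(2, 0): d=(2,-2) top-left  bias=+0
  edge (2, 0)→(2, 12): d=(0,12) right/bottom  bias=-1
    (0,0)@(1, 1): e=[12,0,12] → X  [on edge]
    (1,0)@(3, 1): e=[32,4,-12] → .
    (0,1)@(1, 3): e=[8,4,12] → X
    (1,1)@(3, 3): e=[28,8,-12] → .
    (0,2)@(1, 5): e=[4,8,12] → X
    (1,2)@(3, 5): e=[24,12,-12] → .
    (0,3)@(1, 7): e=[0,12,12] → X  [on edge]
    (1,3)@(3, 7): e=[20,16,-12] → .
    (0,4)@(1, 9): e=[-4,16,12] → .
  covered (4 px):
    X . . . . . .
    X . . . . . .
    X . . . . . .
    X . . . . . .
    . . . . . . .
    . . . . . . .
    . . . . . . .
T1:
  degenerate (2·area = 0) — covers nothing
T2:
  2·area = 8  (B↔C swapped to make it positive)
  edge (8, 10)→(11, 11): d=(3,1) right/bottom  bias=-1
  edge (11, 11)→(12, 14): d=(1,3) right/bottom  bias=-1
  edge (12, 14)→(8, 10): d=(-4,-4) top-left  bias=+0
    (0,1)@(1, 3): e=[-14,22,0] → .  [on edge]
    (1,2)@(3, 5): e=[-10,18,0] → .  [on edge]
    (4,2)@(9, 5): e=[-16,0,24] → .  [on edge]
    (2,3)@(5, 7): e=[-6,14,0] → .  [on edge]
    (2,4)@(5, 9): e=[0,16,-8] → .  [on edge]
    (3,4)@(7, 9): e=[-2,10,0] → .  [on edge]
    (4,5)@(9, 11): e=[2,6,0] → X  [on edge]
    (5,5)@(11, 11): e=[0,0,8] → .  [on edge]
    (4,6)@(9, 13): e=[8,8,-8] → .
    (5,6)@(11, 13): e=[6,2,0] → X  [on edge]
    (6,6)@(13, 13): e=[4,-4,8] → .
  covered (2 px):
    . . . . . . .
    . . . . . . .
    . . . . . . .
    . . . . . . .
    . . . . . . .
    . . . . X . .
    . . . . . X .

Answer: 6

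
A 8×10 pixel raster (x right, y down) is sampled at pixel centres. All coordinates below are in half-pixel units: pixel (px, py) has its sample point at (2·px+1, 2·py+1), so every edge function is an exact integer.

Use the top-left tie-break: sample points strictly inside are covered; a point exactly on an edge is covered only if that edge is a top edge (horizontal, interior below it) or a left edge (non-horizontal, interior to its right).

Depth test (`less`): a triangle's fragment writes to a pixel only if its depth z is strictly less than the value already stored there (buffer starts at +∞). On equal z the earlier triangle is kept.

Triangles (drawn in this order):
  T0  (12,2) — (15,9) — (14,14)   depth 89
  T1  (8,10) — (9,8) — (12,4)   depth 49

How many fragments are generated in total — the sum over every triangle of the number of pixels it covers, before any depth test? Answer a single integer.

T0:
  2·area = 22
  edge (12, 2)→(15, 9): d=(3,7) right/bottom  bias=-1
  edge (15, 9)→(14, 14): d=(-1,5) right/bottom  bias=-1
  edge (14, 14)→(12, 2): d=(-2,-12) top-left  bias=+0
    (6,2)@(13, 5): e=[2,14,6] → #
    (7,2)@(15, 5): e=[-12,4,30] → ·
    (6,3)@(13, 7): e=[8,12,2] → #
    (7,3)@(15, 7): e=[-6,2,26] → ·
    (6,4)@(13, 9): e=[14,10,-2] → ·
    (7,4)@(15, 9): e=[0,0,22] → ·  [on edge]
    (6,9)@(13, 19): e=[44,0,-22] → ·  [on edge]
  covered (2 px):
    · · · · · · · ·
    · · · · · · · ·
    · · · · · · # ·
    · · · · · · # ·
    · · · · · · · ·
    · · · · · · · ·
    · · · · · · · ·
    · · · · · · · ·
    · · · · · · · ·
    · · · · · · · ·
T1:
  2·area = 2
  edge (8, 10)→(9, 8): d=(1,-2) top-left  bias=+0
  edge (9, 8)→(12, 4): d=(3,-4) top-left  bias=+0
  edge (12, 4)→(8, 10): d=(-4,6) right/bottom  bias=-1
  covered (0 px):
    · · · · · · · ·
    · · · · · · · ·
    · · · · · · · ·
    · · · · · · · ·
    · · · · · · · ·
    · · · · · · · ·
    · · · · · · · ·
    · · · · · · · ·
    · · · · · · · ·
    · · · · · · · ·

Final: 2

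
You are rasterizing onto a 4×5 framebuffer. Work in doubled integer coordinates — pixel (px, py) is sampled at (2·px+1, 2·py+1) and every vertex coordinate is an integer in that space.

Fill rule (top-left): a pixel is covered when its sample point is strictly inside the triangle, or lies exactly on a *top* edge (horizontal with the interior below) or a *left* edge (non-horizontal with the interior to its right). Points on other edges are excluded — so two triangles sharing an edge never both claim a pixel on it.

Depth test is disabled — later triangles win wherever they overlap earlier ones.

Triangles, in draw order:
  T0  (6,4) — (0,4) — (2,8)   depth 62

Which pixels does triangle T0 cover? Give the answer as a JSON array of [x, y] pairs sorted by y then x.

T0:
  2·area = 24  (B↔C swapped to make it positive)
  edge (6, 4)→(2, 8): d=(-4,4) right/bottom  bias=-1
  edge (2, 8)→(0, 4): d=(-2,-4) top-left  bias=+0
  edge (0, 4)→(6, 4): d=(6,0) top-left  bias=+0
    (3,1)@(7, 3): e=[0,30,-6] → ·  [on edge]
    (0,2)@(1, 5): e=[16,2,6] → #
    (1,2)@(3, 5): e=[8,10,6] → #
    (2,2)@(5, 5): e=[0,18,6] → ·  [on edge]
    (0,3)@(1, 7): e=[8,-2,18] → ·
    (1,3)@(3, 7): e=[0,6,18] → ·  [on edge]
    (0,4)@(1, 9): e=[0,-6,30] → ·  [on edge]
  covered (2 px):
    · · · ·
    · · · ·
    # # · ·
    · · · ·
    · · · ·

Answer: [[0,2],[1,2]]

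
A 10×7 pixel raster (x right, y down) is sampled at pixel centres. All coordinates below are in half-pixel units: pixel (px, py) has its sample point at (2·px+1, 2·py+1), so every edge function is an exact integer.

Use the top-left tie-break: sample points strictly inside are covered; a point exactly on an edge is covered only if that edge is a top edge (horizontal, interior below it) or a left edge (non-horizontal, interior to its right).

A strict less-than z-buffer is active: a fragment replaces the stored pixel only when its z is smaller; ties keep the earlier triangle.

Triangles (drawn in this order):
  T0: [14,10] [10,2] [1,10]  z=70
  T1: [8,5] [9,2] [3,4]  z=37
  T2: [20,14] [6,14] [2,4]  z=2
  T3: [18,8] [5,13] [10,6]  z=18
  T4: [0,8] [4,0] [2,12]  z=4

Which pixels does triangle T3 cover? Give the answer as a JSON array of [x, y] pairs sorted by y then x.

T0:
  2·area = 104  (B↔C swapped to make it positive)
  edge (14, 10)→(1, 10): d=(-13,0) right/bottom  bias=-1
  edge (1, 10)→(10, 2): d=(9,-8) top-left  bias=+0
  edge (10, 2)→(14, 10): d=(4,8) right/bottom  bias=-1
    (4,1)@(9, 3): e=[91,1,12] → X
    (5,1)@(11, 3): e=[91,17,-4] → .
    (3,2)@(7, 5): e=[65,3,36] → X
    (5,2)@(11, 5): e=[65,35,4] → X
    (6,2)@(13, 5): e=[65,51,-12] → .
    (2,3)@(5, 7): e=[39,5,60] → X
    (6,3)@(13, 7): e=[39,69,-4] → .
    (1,4)@(3, 9): e=[13,7,84] → X
    (6,4)@(13, 9): e=[13,87,4] → X
    (7,4)@(15, 9): e=[13,103,-12] → .
    (1,5)@(3, 11): e=[-13,25,92] → .
    (2,5)@(5, 11): e=[-13,41,76] → .
  covered (14 px):
    . . . . . . . . . .
    . . . . X . . . . .
    . . . X X X . . . .
    . . X X X X . . . .
    . X X X X X X . . .
    . . . . . . . . . .
    . . . . . . . . . .
T1:
  2·area = 16  (B↔C swapped to make it positive)
  edge (8, 5)→(3, 4): d=(-5,-1) top-left  bias=+0
  edge (3, 4)→(9, 2): d=(6,-2) top-left  bias=+0
  edge (9, 2)→(8, 5): d=(-1,3) right/bottom  bias=-1
    (3,1)@(7, 3): e=[9,2,5] → X
    (4,1)@(9, 3): e=[11,6,-1] → .
    (3,2)@(7, 5): e=[-1,14,3] → .
  covered (1 px):
    . . . . . . . . . .
    . . . X . . . . . .
    . . . . . . . . . .
    . . . . . . . . . .
    . . . . . . . . . .
    . . . . . . . . . .
    . . . . . . . . . .
T2:
  2·area = 140
  edge (20, 14)→(6, 14): d=(-14,0) right/bottom  bias=-1
  edge (6, 14)→(2, 4): d=(-4,-10) top-left  bias=+0
  edge (2, 4)→(20, 14): d=(18,10) right/bottom  bias=-1
    (1,2)@(3, 5): e=[126,6,8] → X
    (2,2)@(5, 5): e=[126,26,-12] → .
    (1,3)@(3, 7): e=[98,-2,44] → .
    (2,3)@(5, 7): e=[98,18,24] → X
    (3,3)@(7, 7): e=[98,38,4] → X
    (4,3)@(9, 7): e=[98,58,-16] → .
    (2,4)@(5, 9): e=[70,10,60] → X
    (4,4)@(9, 9): e=[70,50,20] → X
    (5,4)@(11, 9): e=[70,70,0] → .  [on edge]
    (2,5)@(5, 11): e=[42,2,96] → X
    (5,5)@(11, 11): e=[42,62,36] → X
    (6,5)@(13, 11): e=[42,82,16] → X
  covered (17 px):
    . . . . . . . . . .
    . . . . . . . . . .
    . X . . . . . . . .
    . . X X . . . . . .
    . . X X X . . . . .
    . . X X X X X . . .
    . . . X X X X X X .
T3:
  2·area = 66
  edge (18, 8)→(5, 13): d=(-13,5) right/bottom  bias=-1
  edge (5, 13)→(10, 6): d=(5,-7) top-left  bias=+0
  edge (10, 6)→(18, 8): d=(8,2) right/bottom  bias=-1
    (5,3)@(11, 7): e=[48,12,6] → X
    (6,3)@(13, 7): e=[38,26,2] → X
    (7,3)@(15, 7): e=[28,40,-2] → .
    (4,4)@(9, 9): e=[32,8,26] → X
    (7,4)@(15, 9): e=[2,50,14] → X
    (8,4)@(17, 9): e=[-8,64,10] → .
    (3,5)@(7, 11): e=[16,4,46] → X
    (5,5)@(11, 11): e=[-4,32,38] → .
    (6,5)@(13, 11): e=[-14,46,34] → .
    (7,5)@(15, 11): e=[-24,60,30] → .
    (2,6)@(5, 13): e=[0,0,66] → .  [on edge]
    (3,6)@(7, 13): e=[-10,14,62] → .
  covered (8 px):
    . . . . . . . . . .
    . . . . . . . . . .
    . . . . . . . . . .
    . . . . . X X . . .
    . . . . X X X X . .
    . . . X X . . . . .
    . . . . . . . . . .
T4:
  2·area = 32
  edge (0, 8)→(4, 0): d=(4,-8) top-left  bias=+0
  edge (4, 0)→(2, 12): d=(-2,12) right/bottom  bias=-1
  edge (2, 12)→(0, 8): d=(-2,-4) top-left  bias=+0
    (1,1)@(3, 3): e=[4,6,22] → X
    (2,1)@(5, 3): e=[20,-18,30] → .
    (1,2)@(3, 5): e=[12,2,18] → X
    (2,2)@(5, 5): e=[28,-22,26] → .
    (0,3)@(1, 7): e=[4,22,6] → X
    (1,3)@(3, 7): e=[20,-2,14] → .
    (0,4)@(1, 9): e=[12,18,2] → X
    (1,4)@(3, 9): e=[28,-6,10] → .
    (0,5)@(1, 11): e=[20,14,-2] → .
  covered (4 px):
    . . . . . . . . . .
    . X . . . . . . . .
    . X . . . . . . . .
    X . . . . . . . . .
    X . . . . . . . . .
    . . . . . . . . . .
    . . . . . . . . . .

Result: [[5,3],[6,3],[4,4],[5,4],[6,4],[7,4],[3,5],[4,5]]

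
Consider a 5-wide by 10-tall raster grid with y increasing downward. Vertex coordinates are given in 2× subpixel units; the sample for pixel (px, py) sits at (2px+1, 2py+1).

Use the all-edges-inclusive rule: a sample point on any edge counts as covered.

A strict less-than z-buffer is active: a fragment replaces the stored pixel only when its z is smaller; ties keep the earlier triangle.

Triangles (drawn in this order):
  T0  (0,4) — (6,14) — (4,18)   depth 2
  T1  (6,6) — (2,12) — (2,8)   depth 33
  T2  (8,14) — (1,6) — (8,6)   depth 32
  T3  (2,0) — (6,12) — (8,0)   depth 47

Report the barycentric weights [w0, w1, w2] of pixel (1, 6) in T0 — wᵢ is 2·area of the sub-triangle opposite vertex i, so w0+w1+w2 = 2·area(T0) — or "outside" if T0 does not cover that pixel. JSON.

T0:
  2·area = 44
  edge (0, 4)→(6, 14): d=(6,10) inclusive
  edge (6, 14)→(4, 18): d=(-2,4) inclusive
  edge (4, 18)→(0, 4): d=(-4,-14) inclusive
    (0,3)@(1, 7): e=[8,34,2] → #
    (1,3)@(3, 7): e=[-12,26,30] → ·
    (0,4)@(1, 9): e=[20,30,-6] → ·
    (1,4)@(3, 9): e=[0,22,22] → #  [on edge]
    (2,4)@(5, 9): e=[-20,14,50] → ·
    (1,5)@(3, 11): e=[12,18,14] → #
    (2,5)@(5, 11): e=[-8,10,42] → ·
    (1,6)@(3, 13): e=[24,14,6] → #
    (2,6)@(5, 13): e=[4,6,34] → #
    (3,6)@(7, 13): e=[-16,-2,62] → ·
    (1,7)@(3, 15): e=[36,10,-2] → ·
    (2,7)@(5, 15): e=[16,2,26] → #
    (4,9)@(9, 19): e=[0,-22,66] → ·  [on edge]
  covered (6 px):
    · · · · ·
    · · · · ·
    · · · · ·
    # · · · ·
    · # · · ·
    · # · · ·
    · # # · ·
    · · # · ·
    · · · · ·
    · · · · ·
T1:
  2·area = 16
  edge (6, 6)→(2, 12): d=(-4,6) inclusive
  edge (2, 12)→(2, 8): d=(0,-4) inclusive
  edge (2, 8)→(6, 6): d=(4,-2) inclusive
    (2,3)@(5, 7): e=[2,12,2] → #
    (3,3)@(7, 7): e=[-10,20,6] → ·
    (1,4)@(3, 9): e=[6,4,6] → #
    (2,4)@(5, 9): e=[-6,12,10] → ·
    (1,5)@(3, 11): e=[-2,4,14] → ·
  covered (2 px):
    · · · · ·
    · · · · ·
    · · · · ·
    · · # · ·
    · # · · ·
    · · · · ·
    · · · · ·
    · · · · ·
    · · · · ·
    · · · · ·
T2:
  2·area = 56
  edge (8, 14)→(1, 6): d=(-7,-8) inclusive
  edge (1, 6)→(8, 6): d=(7,0) inclusive
  edge (8, 6)→(8, 14): d=(0,8) inclusive
    (1,3)@(3, 7): e=[9,7,40] → #
    (2,3)@(5, 7): e=[25,7,24] → #
    (3,3)@(7, 7): e=[41,7,8] → #
    (4,3)@(9, 7): e=[57,7,-8] → ·
    (1,4)@(3, 9): e=[-5,21,40] → ·
    (2,4)@(5, 9): e=[11,21,24] → #
    (4,4)@(9, 9): e=[43,21,-8] → ·
    (2,5)@(5, 11): e=[-3,35,24] → ·
    (3,5)@(7, 11): e=[13,35,8] → #
    (4,5)@(9, 11): e=[29,35,-8] → ·
    (3,6)@(7, 13): e=[-1,49,8] → ·
  covered (6 px):
    · · · · ·
    · · · · ·
    · · · · ·
    · # # # ·
    · · # # ·
    · · · # ·
    · · · · ·
    · · · · ·
    · · · · ·
    · · · · ·
T3:
  2·area = 72  (B↔C swapped to make it positive)
  edge (2, 0)→(8, 0): d=(6,0) inclusive
  edge (8, 0)→(6, 12): d=(-2,12) inclusive
  edge (6, 12)→(2, 0): d=(-4,-12) inclusive
    (1,0)@(3, 1): e=[6,58,8] → #
    (2,0)@(5, 1): e=[6,34,32] → #
    (3,0)@(7, 1): e=[6,10,56] → #
    (4,0)@(9, 1): e=[6,-14,80] → ·
    (1,1)@(3, 3): e=[18,54,0] → #  [on edge]
    (4,1)@(9, 3): e=[18,-18,72] → ·
    (1,2)@(3, 5): e=[30,50,-8] → ·
    (2,2)@(5, 5): e=[30,26,16] → #
    (4,2)@(9, 5): e=[30,-22,64] → ·
    (2,3)@(5, 7): e=[42,22,8] → #
    (3,3)@(7, 7): e=[42,-2,32] → ·
    (2,4)@(5, 9): e=[54,18,0] → #  [on edge]
    (3,7)@(7, 15): e=[90,-18,0] → ·  [on edge]
  covered (10 px):
    · # # # ·
    · # # # ·
    · · # # ·
    · · # · ·
    · · # · ·
    · · · · ·
    · · · · ·
    · · · · ·
    · · · · ·
    · · · · ·

Result: [14,6,24]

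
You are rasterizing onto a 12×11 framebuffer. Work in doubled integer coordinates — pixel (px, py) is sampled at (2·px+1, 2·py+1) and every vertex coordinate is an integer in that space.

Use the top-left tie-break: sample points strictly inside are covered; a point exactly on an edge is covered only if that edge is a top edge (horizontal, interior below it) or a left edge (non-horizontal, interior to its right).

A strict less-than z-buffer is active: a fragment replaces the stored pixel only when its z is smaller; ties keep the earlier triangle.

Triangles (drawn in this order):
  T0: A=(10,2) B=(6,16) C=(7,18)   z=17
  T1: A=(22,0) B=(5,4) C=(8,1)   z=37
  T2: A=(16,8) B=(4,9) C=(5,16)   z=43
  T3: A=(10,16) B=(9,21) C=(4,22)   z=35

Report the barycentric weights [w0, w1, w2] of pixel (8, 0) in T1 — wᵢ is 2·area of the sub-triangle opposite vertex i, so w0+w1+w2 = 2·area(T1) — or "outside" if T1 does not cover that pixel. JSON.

T0:
  2·area = 22  (B↔C swapped to make it positive)
  edge (10, 2)→(7, 18): d=(-3,16) right/bottom  bias=-1
  edge (7, 18)→(6, 16): d=(-1,-2) top-left  bias=+0
  edge (6, 16)→(10, 2): d=(4,-14) top-left  bias=+0
    (4,3)@(9, 7): e=[1,15,6] → █
    (5,3)@(11, 7): e=[-31,19,34] → ·
    (4,4)@(9, 9): e=[-5,13,14] → ·
    (3,6)@(7, 13): e=[15,5,2] → █
    (4,6)@(9, 13): e=[-17,9,30] → ·
    (3,7)@(7, 15): e=[9,3,10] → █
    (4,7)@(9, 15): e=[-23,7,38] → ·
    (3,8)@(7, 17): e=[3,1,18] → █
    (4,8)@(9, 17): e=[-29,5,46] → ·
    (3,9)@(7, 19): e=[-3,-1,26] → ·
  covered (4 px):
    · · · · · · · · · · · ·
    · · · · · · · · · · · ·
    · · · · · · · · · · · ·
    · · · · █ · · · · · · ·
    · · · · · · · · · · · ·
    · · · · · · · · · · · ·
    · · · █ · · · · · · · ·
    · · · █ · · · · · · · ·
    · · · █ · · · · · · · ·
    · · · · · · · · · · · ·
    · · · · · · · · · · · ·
T1:
  2·area = 39
  edge (22, 0)→(5, 4): d=(-17,4) right/bottom  bias=-1
  edge (5, 4)→(8, 1): d=(3,-3) top-left  bias=+0
  edge (8, 1)→(22, 0): d=(14,-1) top-left  bias=+0
    (4,0)@(9, 1): e=[35,3,1] → █
    (5,0)@(11, 1): e=[27,9,3] → █
    (6,0)@(13, 1): e=[19,15,5] → █
    (7,0)@(15, 1): e=[11,21,7] → █
    (8,0)@(17, 1): e=[3,27,9] → █
    (9,0)@(19, 1): e=[-5,33,11] → ·
    (3,1)@(7, 3): e=[9,3,27] → █
    (5,1)@(11, 3): e=[-7,15,31] → ·
    (6,1)@(13, 3): e=[-15,21,33] → ·
    (7,1)@(15, 3): e=[-23,27,35] → ·
    (8,1)@(17, 3): e=[-31,33,37] → ·
    (3,2)@(7, 5): e=[-25,9,55] → ·
  covered (7 px):
    · · · · █ █ █ █ █ · · ·
    · · · █ █ · · · · · · ·
    · · · · · · · · · · · ·
    · · · · · · · · · · · ·
    · · · · · · · · · · · ·
    · · · · · · · · · · · ·
    · · · · · · · · · · · ·
    · · · · · · · · · · · ·
    · · · · · · · · · · · ·
    · · · · · · · · · · · ·
    · · · · · · · · · · · ·
T2:
  2·area = 85  (B↔C swapped to make it positive)
  edge (16, 8)→(5, 16): d=(-11,8) right/bottom  bias=-1
  edge (5, 16)→(4, 9): d=(-1,-7) top-left  bias=+0
  edge (4, 9)→(16, 8): d=(12,-1) top-left  bias=+0
    (2,4)@(5, 9): e=[77,7,1] → █
    (3,4)@(7, 9): e=[61,21,3] → █
    (4,4)@(9, 9): e=[45,35,5] → █
    (5,4)@(11, 9): e=[29,49,7] → █
    (6,4)@(13, 9): e=[13,63,9] → █
    (7,4)@(15, 9): e=[-3,77,11] → ·
    (2,5)@(5, 11): e=[55,5,25] → █
    (6,5)@(13, 11): e=[-9,61,33] → ·
    (2,6)@(5, 13): e=[33,3,49] → █
    (5,6)@(11, 13): e=[-15,45,55] → ·
    (2,7)@(5, 15): e=[11,1,73] → █
    (3,7)@(7, 15): e=[-5,15,75] → ·
  covered (13 px):
    · · · · · · · · · · · ·
    · · · · · · · · · · · ·
    · · · · · · · · · · · ·
    · · · · · · · · · · · ·
    · · █ █ █ █ █ · · · · ·
    · · █ █ █ █ · · · · · ·
    · · █ █ █ · · · · · · ·
    · · █ · · · · · · · · ·
    · · · · · · · · · · · ·
    · · · · · · · · · · · ·
    · · · · · · · · · · · ·
T3:
  2·area = 24
  edge (10, 16)→(9, 21): d=(-1,5) right/bottom  bias=-1
  edge (9, 21)→(4, 22): d=(-5,1) right/bottom  bias=-1
  edge (4, 22)→(10, 16): d=(6,-6) top-left  bias=+0
    (6,0)@(13, 1): e=[0,96,-72] → ·  [on edge]
    (11,1)@(23, 3): e=[-52,76,0] → ·  [on edge]
    (10,2)@(21, 5): e=[-44,68,0] → ·  [on edge]
    (9,3)@(19, 7): e=[-36,60,0] → ·  [on edge]
    (8,4)@(17, 9): e=[-28,52,0] → ·  [on edge]
    (5,5)@(11, 11): e=[0,48,-24] → ·  [on edge]
    (7,5)@(15, 11): e=[-20,44,0] → ·  [on edge]
    (6,6)@(13, 13): e=[-12,36,0] → ·  [on edge]
    (5,7)@(11, 15): e=[-4,28,0] → ·  [on edge]
    (4,8)@(9, 17): e=[4,20,0] → █  [on edge]
    (5,8)@(11, 17): e=[-6,18,12] → ·
    (3,9)@(7, 19): e=[12,12,0] → █  [on edge]
    (9,9)@(19, 19): e=[-48,0,72] → ·  [on edge]
    (2,10)@(5, 21): e=[20,4,0] → █  [on edge]
    (4,10)@(9, 21): e=[0,0,24] → ·  [on edge]
  covered (5 px):
    · · · · · · · · · · · ·
    · · · · · · · · · · · ·
    · · · · · · · · · · · ·
    · · · · · · · · · · · ·
    · · · · · · · · · · · ·
    · · · · · · · · · · · ·
    · · · · · · · · · · · ·
    · · · · · · · · · · · ·
    · · · · █ · · · · · · ·
    · · · █ █ · · · · · · ·
    · · █ █ · · · · · · · ·

Result: [27,9,3]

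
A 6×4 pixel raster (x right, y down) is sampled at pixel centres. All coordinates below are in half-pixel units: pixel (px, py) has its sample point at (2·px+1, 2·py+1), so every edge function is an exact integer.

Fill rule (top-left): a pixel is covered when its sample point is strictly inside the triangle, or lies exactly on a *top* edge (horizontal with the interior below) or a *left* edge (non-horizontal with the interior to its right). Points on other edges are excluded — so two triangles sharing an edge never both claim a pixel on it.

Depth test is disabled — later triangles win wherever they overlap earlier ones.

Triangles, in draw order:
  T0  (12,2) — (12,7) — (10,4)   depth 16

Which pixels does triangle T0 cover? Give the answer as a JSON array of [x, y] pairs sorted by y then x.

T0:
  2·area = 10
  edge (12, 2)→(12, 7): d=(0,5) right/bottom  bias=-1
  edge (12, 7)→(10, 4): d=(-2,-3) top-left  bias=+0
  edge (10, 4)→(12, 2): d=(2,-2) top-left  bias=+0
    (5,1)@(11, 3): e=[5,5,0] → █  [on edge]
    (4,2)@(9, 5): e=[15,-5,0] → ·  [on edge]
    (5,2)@(11, 5): e=[5,1,4] → █
    (3,3)@(7, 7): e=[25,-15,0] → ·  [on edge]
    (5,3)@(11, 7): e=[5,-3,8] → ·
  covered (2 px):
    · · · · · ·
    · · · · · █
    · · · · · █
    · · · · · ·

Result: [[5,1],[5,2]]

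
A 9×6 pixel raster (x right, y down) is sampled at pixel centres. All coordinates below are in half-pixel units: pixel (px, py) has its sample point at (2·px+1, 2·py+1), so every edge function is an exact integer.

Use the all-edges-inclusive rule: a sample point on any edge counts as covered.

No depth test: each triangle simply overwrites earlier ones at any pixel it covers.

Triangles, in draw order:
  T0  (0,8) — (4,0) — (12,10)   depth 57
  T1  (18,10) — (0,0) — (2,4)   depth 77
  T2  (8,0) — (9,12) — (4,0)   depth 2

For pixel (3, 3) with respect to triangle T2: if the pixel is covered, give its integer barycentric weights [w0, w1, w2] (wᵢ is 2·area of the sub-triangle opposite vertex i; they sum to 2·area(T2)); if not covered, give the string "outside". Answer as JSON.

T0:
  2·area = 104
  edge (0, 8)→(4, 0): d=(4,-8) inclusive
  edge (4, 0)→(12, 10): d=(8,10) inclusive
  edge (12, 10)→(0, 8): d=(-12,-2) inclusive
    (1,1)@(3, 3): e=[4,34,66] → █
    (2,1)@(5, 3): e=[20,14,70] → █
    (3,1)@(7, 3): e=[36,-6,74] → ·
    (1,2)@(3, 5): e=[12,50,42] → █
    (3,2)@(7, 5): e=[44,10,50] → █
    (4,2)@(9, 5): e=[60,-10,54] → ·
    (0,3)@(1, 7): e=[4,86,14] → █
    (4,3)@(9, 7): e=[68,6,30] → █
    (5,3)@(11, 7): e=[84,-14,34] → ·
    (0,4)@(1, 9): e=[12,102,-10] → ·
    (1,4)@(3, 9): e=[28,82,-6] → ·
    (2,4)@(5, 9): e=[44,62,-2] → ·
  covered (13 px):
    · · · · · · · · ·
    · █ █ · · · · · ·
    · █ █ █ · · · · ·
    █ █ █ █ █ · · · ·
    · · · █ █ █ · · ·
    · · · · · · · · ·
T1:
  2·area = 52  (B↔C swapped to make it positive)
  edge (18, 10)→(2, 4): d=(-16,-6) inclusive
  edge (2, 4)→(0, 0): d=(-2,-4) inclusive
  edge (0, 0)→(18, 10): d=(18,10) inclusive
    (0,0)@(1, 1): e=[42,2,8] → █
    (1,0)@(3, 1): e=[54,10,-12] → ·
    (0,1)@(1, 3): e=[10,-2,44] → ·
    (1,1)@(3, 3): e=[22,6,24] → █
    (2,1)@(5, 3): e=[34,14,4] → █
    (3,1)@(7, 3): e=[46,22,-16] → ·
    (1,2)@(3, 5): e=[-10,2,60] → ·
    (2,2)@(5, 5): e=[2,10,40] → █
    (3,2)@(7, 5): e=[14,18,20] → █
    (4,2)@(9, 5): e=[26,26,0] → █  [on edge]
    (5,2)@(11, 5): e=[38,34,-20] → ·
    (2,3)@(5, 7): e=[-30,6,76] → ·
  covered (7 px):
    █ · · · · · · · ·
    · █ █ · · · · · ·
    · · █ █ █ · · · ·
    · · · · · █ · · ·
    · · · · · · · · ·
    · · · · · · · · ·
T2:
  2·area = 48
  edge (8, 0)→(9, 12): d=(1,12) inclusive
  edge (9, 12)→(4, 0): d=(-5,-12) inclusive
  edge (4, 0)→(8, 0): d=(4,0) inclusive
    (2,0)@(5, 1): e=[37,7,4] → █
    (3,0)@(7, 1): e=[13,31,4] → █
    (4,0)@(9, 1): e=[-11,55,4] → ·
    (2,1)@(5, 3): e=[39,-3,12] → ·
    (3,1)@(7, 3): e=[15,21,12] → █
    (4,1)@(9, 3): e=[-9,45,12] → ·
    (3,2)@(7, 5): e=[17,11,20] → █
    (4,2)@(9, 5): e=[-7,35,20] → ·
    (3,3)@(7, 7): e=[19,1,28] → █
    (4,3)@(9, 7): e=[-5,25,28] → ·
    (3,4)@(7, 9): e=[21,-9,36] → ·
  covered (5 px):
    · · █ █ · · · · ·
    · · · █ · · · · ·
    · · · █ · · · · ·
    · · · █ · · · · ·
    · · · · · · · · ·
    · · · · · · · · ·

Result: [1,28,19]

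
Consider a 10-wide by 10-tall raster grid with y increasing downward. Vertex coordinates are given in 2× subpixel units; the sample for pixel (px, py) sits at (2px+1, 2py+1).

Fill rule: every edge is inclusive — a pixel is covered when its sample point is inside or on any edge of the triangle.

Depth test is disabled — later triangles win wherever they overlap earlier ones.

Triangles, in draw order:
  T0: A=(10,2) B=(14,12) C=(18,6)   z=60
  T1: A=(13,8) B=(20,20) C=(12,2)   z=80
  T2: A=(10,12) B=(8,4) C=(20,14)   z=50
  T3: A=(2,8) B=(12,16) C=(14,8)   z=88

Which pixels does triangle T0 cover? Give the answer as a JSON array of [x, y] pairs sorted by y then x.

T0:
  2·area = 64  (B↔C swapped to make it positive)
  edge (10, 2)→(18, 6): d=(8,4) inclusive
  edge (18, 6)→(14, 12): d=(-4,6) inclusive
  edge (14, 12)→(10, 2): d=(-4,-10) inclusive
    (5,1)@(11, 3): e=[4,54,6] → █
    (6,1)@(13, 3): e=[-4,42,26] → ·
    (5,2)@(11, 5): e=[20,46,-2] → ·
    (6,2)@(13, 5): e=[12,34,18] → █
    (7,2)@(15, 5): e=[4,22,38] → █
    (8,2)@(17, 5): e=[-4,10,58] → ·
    (6,3)@(13, 7): e=[28,26,10] → █
    (8,3)@(17, 7): e=[12,2,50] → █
    (9,3)@(19, 7): e=[4,-10,70] → ·
    (6,4)@(13, 9): e=[44,18,2] → █
    (8,4)@(17, 9): e=[28,-6,42] → ·
    (6,5)@(13, 11): e=[60,10,-6] → ·
  covered (8 px):
    · · · · · · · · · ·
    · · · · · █ · · · ·
    · · · · · · █ █ · ·
    · · · · · · █ █ █ ·
    · · · · · · █ █ · ·
    · · · · · · · · · ·
    · · · · · · · · · ·
    · · · · · · · · · ·
    · · · · · · · · · ·
    · · · · · · · · · ·
T1:
  2·area = 30  (B↔C swapped to make it positive)
  edge (13, 8)→(12, 2): d=(-1,-6) inclusive
  edge (12, 2)→(20, 20): d=(8,18) inclusive
  edge (20, 20)→(13, 8): d=(-7,-12) inclusive
    (6,2)@(13, 5): e=[3,6,21] → █
    (7,2)@(15, 5): e=[15,-30,45] → ·
    (6,3)@(13, 7): e=[1,22,7] → █
    (7,3)@(15, 7): e=[13,-14,31] → ·
    (6,4)@(13, 9): e=[-1,38,-7] → ·
    (7,4)@(15, 9): e=[11,2,17] → █
    (8,4)@(17, 9): e=[23,-34,41] → ·
    (7,5)@(15, 11): e=[9,18,3] → █
    (8,5)@(17, 11): e=[21,-18,27] → ·
    (7,6)@(15, 13): e=[7,34,-11] → ·
  covered (4 px):
    · · · · · · · · · ·
    · · · · · · · · · ·
    · · · · · · █ · · ·
    · · · · · · █ · · ·
    · · · · · · · █ · ·
    · · · · · · · █ · ·
    · · · · · · · · · ·
    · · · · · · · · · ·
    · · · · · · · · · ·
    · · · · · · · · · ·
T2:
  2·area = 76
  edge (10, 12)→(8, 4): d=(-2,-8) inclusive
  edge (8, 4)→(20, 14): d=(12,10) inclusive
  edge (20, 14)→(10, 12): d=(-10,-2) inclusive
    (4,2)@(9, 5): e=[6,2,68] → █
    (5,2)@(11, 5): e=[22,-18,72] → ·
    (4,3)@(9, 7): e=[2,26,48] → █
    (5,3)@(11, 7): e=[18,6,52] → █
    (6,3)@(13, 7): e=[34,-14,56] → ·
    (4,4)@(9, 9): e=[-2,50,28] → ·
    (5,4)@(11, 9): e=[14,30,32] → █
    (6,4)@(13, 9): e=[30,10,36] → █
    (7,4)@(15, 9): e=[46,-10,40] → ·
    (2,5)@(5, 11): e=[-38,114,0] → ·  [on edge]
    (5,5)@(11, 11): e=[10,54,12] → █
    (7,5)@(15, 11): e=[42,14,20] → █
    (7,6)@(15, 13): e=[38,38,0] → █  [on edge]
  covered (10 px):
    · · · · · · · · · ·
    · · · · · · · · · ·
    · · · · █ · · · · ·
    · · · · █ █ · · · ·
    · · · · · █ █ · · ·
    · · · · · █ █ █ · ·
    · · · · · · · █ █ ·
    · · · · · · · · · ·
    · · · · · · · · · ·
    · · · · · · · · · ·
T3:
  2·area = 96  (B↔C swapped to make it positive)
  edge (2, 8)→(14, 8): d=(12,0) inclusive
  edge (14, 8)→(12, 16): d=(-2,8) inclusive
  edge (12, 16)→(2, 8): d=(-10,-8) inclusive
    (2,4)@(5, 9): e=[12,70,14] → █
    (3,4)@(7, 9): e=[12,54,30] → █
    (4,4)@(9, 9): e=[12,38,46] → █
    (5,4)@(11, 9): e=[12,22,62] → █
    (6,4)@(13, 9): e=[12,6,78] → █
    (7,4)@(15, 9): e=[12,-10,94] → ·
    (2,5)@(5, 11): e=[36,66,-6] → ·
    (3,5)@(7, 11): e=[36,50,10] → █
    (7,5)@(15, 11): e=[36,-14,74] → ·
    (3,6)@(7, 13): e=[60,46,-10] → ·
    (4,6)@(9, 13): e=[60,30,6] → █
    (6,6)@(13, 13): e=[60,-2,38] → ·
  covered (12 px):
    · · · · · · · · · ·
    · · · · · · · · · ·
    · · · · · · · · · ·
    · · · · · · · · · ·
    · · █ █ █ █ █ · · ·
    · · · █ █ █ █ · · ·
    · · · · █ █ · · · ·
    · · · · · █ · · · ·
    · · · · · · · · · ·
    · · · · · · · · · ·

Result: [[5,1],[6,2],[7,2],[6,3],[7,3],[8,3],[6,4],[7,4]]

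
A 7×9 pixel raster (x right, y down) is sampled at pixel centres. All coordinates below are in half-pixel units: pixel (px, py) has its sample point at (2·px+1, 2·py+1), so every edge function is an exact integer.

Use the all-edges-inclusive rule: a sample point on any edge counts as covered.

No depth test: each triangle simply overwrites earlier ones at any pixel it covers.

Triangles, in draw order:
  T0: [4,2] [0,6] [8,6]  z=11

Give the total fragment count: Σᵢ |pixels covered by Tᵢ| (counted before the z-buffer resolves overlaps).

T0:
  2·area = 32  (B↔C swapped to make it positive)
  edge (4, 2)→(8, 6): d=(4,4) inclusive
  edge (8, 6)→(0, 6): d=(-8,0) inclusive
  edge (0, 6)→(4, 2): d=(4,-4) inclusive
    (1,0)@(3, 1): e=[0,40,-8] → .  [on edge]
    (2,0)@(5, 1): e=[-8,40,0] → .  [on edge]
    (1,1)@(3, 3): e=[8,24,0] → X  [on edge]
    (2,1)@(5, 3): e=[0,24,8] → X  [on edge]
    (3,1)@(7, 3): e=[-8,24,16] → .
    (0,2)@(1, 5): e=[24,8,0] → X  [on edge]
    (3,2)@(7, 5): e=[0,8,24] → X  [on edge]
    (4,2)@(9, 5): e=[-8,8,32] → .
    (0,3)@(1, 7): e=[32,-8,8] → .
    (1,3)@(3, 7): e=[24,-8,16] → .
    (2,3)@(5, 7): e=[16,-8,24] → .
    (3,3)@(7, 7): e=[8,-8,32] → .
    (4,3)@(9, 7): e=[0,-8,40] → .  [on edge]
    (5,4)@(11, 9): e=[0,-24,56] → .  [on edge]
    (6,5)@(13, 11): e=[0,-40,72] → .  [on edge]
  covered (6 px):
    . . . . . . .
    . X X . . . .
    X X X X . . .
    . . . . . . .
    . . . . . . .
    . . . . . . .
    . . . . . . .
    . . . . . . .
    . . . . . . .

Result: 6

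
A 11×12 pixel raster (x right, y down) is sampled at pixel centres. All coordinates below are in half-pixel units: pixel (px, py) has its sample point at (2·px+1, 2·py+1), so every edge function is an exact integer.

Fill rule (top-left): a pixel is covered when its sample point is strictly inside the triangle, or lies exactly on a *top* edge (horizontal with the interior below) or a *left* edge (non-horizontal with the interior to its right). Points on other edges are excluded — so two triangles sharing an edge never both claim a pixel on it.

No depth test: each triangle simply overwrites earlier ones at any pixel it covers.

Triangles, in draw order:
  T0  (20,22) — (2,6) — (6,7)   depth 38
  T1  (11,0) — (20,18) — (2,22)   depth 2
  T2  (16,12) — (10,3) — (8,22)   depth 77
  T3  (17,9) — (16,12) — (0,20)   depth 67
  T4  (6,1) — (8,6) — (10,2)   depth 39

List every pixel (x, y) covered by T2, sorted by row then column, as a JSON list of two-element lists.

T0:
  2·area = 46
  edge (20, 22)→(2, 6): d=(-18,-16) top-left  bias=+0
  edge (2, 6)→(6, 7): d=(4,1) right/bottom  bias=-1
  edge (6, 7)→(20, 22): d=(14,15) right/bottom  bias=-1
    (2,3)@(5, 7): e=[30,1,15] → X
    (3,3)@(7, 7): e=[62,-1,-15] → .
    (2,4)@(5, 9): e=[-6,9,43] → .
    (3,4)@(7, 9): e=[26,7,13] → X
    (4,4)@(9, 9): e=[58,5,-17] → .
    (3,5)@(7, 11): e=[-10,15,41] → .
    (4,5)@(9, 11): e=[22,13,11] → X
    (5,5)@(11, 11): e=[54,11,-19] → .
    (4,6)@(9, 13): e=[-14,21,39] → .
    (5,6)@(11, 13): e=[18,19,9] → X
    (6,6)@(13, 13): e=[50,17,-21] → .
    (5,7)@(11, 15): e=[-18,27,37] → .
  covered (8 px):
    . . . . . . . . . . .
    . . . . . . . . . . .
    . . . . . . . . . . .
    . . X . . . . . . . .
    . . . X . . . . . . .
    . . . . X . . . . . .
    . . . . . X . . . . .
    . . . . . . X . . . .
    . . . . . . . X . . .
    . . . . . . . . X . .
    . . . . . . . . . X .
    . . . . . . . . . . .
T1:
  2·area = 360
  edge (11, 0)→(20, 18): d=(9,18) right/bottom  bias=-1
  edge (20, 18)→(2, 22): d=(-18,4) right/bottom  bias=-1
  edge (2, 22)→(11, 0): d=(9,-22) top-left  bias=+0
    (5,0)@(11, 1): e=[9,342,9] → X
    (6,0)@(13, 1): e=[-27,334,53] → .
    (5,1)@(11, 3): e=[27,306,27] → X
    (6,1)@(13, 3): e=[-9,298,71] → .
    (4,2)@(9, 5): e=[81,278,1] → X
    (6,2)@(13, 5): e=[9,262,89] → X
    (7,2)@(15, 5): e=[-27,254,133] → .
    (4,3)@(9, 7): e=[99,242,19] → X
    (7,3)@(15, 7): e=[-9,218,151] → .
    (4,4)@(9, 9): e=[117,206,37] → X
    (7,4)@(15, 9): e=[9,182,169] → X
    (8,4)@(17, 9): e=[-27,174,213] → .
  covered (46 px):
    . . . . . X . . . . .
    . . . . . X . . . . .
    . . . . X X X . . . .
    . . . . X X X . . . .
    . . . . X X X X . . .
    . . . X X X X X . . .
    . . . X X X X X X . .
    . . X X X X X X X . .
    . . X X X X X X X X .
    . . X X X X X X . . .
    . X X . . . . . . . .
    . . . . . . . . . . .
T2:
  2·area = 132  (B↔C swapped to make it positive)
  edge (16, 12)→(8, 22): d=(-8,10) right/bottom  bias=-1
  edge (8, 22)→(10, 3): d=(2,-19) top-left  bias=+0
  edge (10, 3)→(16, 12): d=(6,9) right/bottom  bias=-1
    (5,2)@(11, 5): e=[106,23,3] → X
    (6,2)@(13, 5): e=[86,61,-15] → .
    (5,3)@(11, 7): e=[90,27,15] → X
    (6,3)@(13, 7): e=[70,65,-3] → .
    (5,4)@(11, 9): e=[74,31,27] → X
    (6,4)@(13, 9): e=[54,69,9] → X
    (7,4)@(15, 9): e=[34,107,-9] → .
    (5,5)@(11, 11): e=[58,35,39] → X
    (7,5)@(15, 11): e=[18,111,3] → X
    (8,5)@(17, 11): e=[-2,149,-15] → .
    (4,6)@(9, 13): e=[62,1,69] → X
    (8,6)@(17, 13): e=[-18,153,-3] → .
  covered (17 px):
    . . . . . . . . . . .
    . . . . . . . . . . .
    . . . . . X . . . . .
    . . . . . X . . . . .
    . . . . . X X . . . .
    . . . . . X X X . . .
    . . . . X X X X . . .
    . . . . X X X . . . .
    . . . . X X . . . . .
    . . . . X . . . . . .
    . . . . . . . . . . .
    . . . . . . . . . . .
T3:
  2·area = 40
  edge (17, 9)→(16, 12): d=(-1,3) right/bottom  bias=-1
  edge (16, 12)→(0, 20): d=(-16,8) right/bottom  bias=-1
  edge (0, 20)→(17, 9): d=(17,-11) top-left  bias=+0
    (9,1)@(19, 3): e=[0,120,-80] → .  [on edge]
    (8,4)@(17, 9): e=[0,40,0] → .  [on edge]
    (7,5)@(15, 11): e=[4,24,12] → X
    (8,5)@(17, 11): e=[-2,8,34] → .
    (5,6)@(11, 13): e=[14,24,2] → X
    (6,6)@(13, 13): e=[8,8,24] → X
    (7,6)@(15, 13): e=[2,-8,46] → .
    (4,7)@(9, 15): e=[18,8,14] → X
    (5,7)@(11, 15): e=[12,-8,36] → .
    (6,7)@(13, 15): e=[6,-24,58] → .
    (7,7)@(15, 15): e=[0,-40,80] → .  [on edge]
    (2,8)@(5, 17): e=[28,8,4] → X
    (6,10)@(13, 21): e=[0,-120,160] → .  [on edge]
  covered (5 px):
    . . . . . . . . . . .
    . . . . . . . . . . .
    . . . . . . . . . . .
    . . . . . . . . . . .
    . . . . . . . . . . .
    . . . . . . . X . . .
    . . . . . X X . . . .
    . . . . X . . . . . .
    . . X . . . . . . . .
    . . . . . . . . . . .
    . . . . . . . . . . .
    . . . . . . . . . . .
T4:
  2·area = 18  (B↔C swapped to make it positive)
  edge (6, 1)→(10, 2): d=(4,1) right/bottom  bias=-1
  edge (10, 2)→(8, 6): d=(-2,4) right/bottom  bias=-1
  edge (8, 6)→(6, 1): d=(-2,-5) top-left  bias=+0
    (3,1)@(7, 3): e=[7,10,1] → X
    (4,1)@(9, 3): e=[5,2,11] → X
    (5,1)@(11, 3): e=[3,-6,21] → .
    (3,2)@(7, 5): e=[15,6,-3] → .
    (4,2)@(9, 5): e=[13,-2,7] → .
  covered (2 px):
    . . . . . . . . . . .
    . . . X X . . . . . .
    . . . . . . . . . . .
    . . . . . . . . . . .
    . . . . . . . . . . .
    . . . . . . . . . . .
    . . . . . . . . . . .
    . . . . . . . . . . .
    . . . . . . . . . . .
    . . . . . . . . . . .
    . . . . . . . . . . .
    . . . . . . . . . . .

Answer: [[5,2],[5,3],[5,4],[6,4],[5,5],[6,5],[7,5],[4,6],[5,6],[6,6],[7,6],[4,7],[5,7],[6,7],[4,8],[5,8],[4,9]]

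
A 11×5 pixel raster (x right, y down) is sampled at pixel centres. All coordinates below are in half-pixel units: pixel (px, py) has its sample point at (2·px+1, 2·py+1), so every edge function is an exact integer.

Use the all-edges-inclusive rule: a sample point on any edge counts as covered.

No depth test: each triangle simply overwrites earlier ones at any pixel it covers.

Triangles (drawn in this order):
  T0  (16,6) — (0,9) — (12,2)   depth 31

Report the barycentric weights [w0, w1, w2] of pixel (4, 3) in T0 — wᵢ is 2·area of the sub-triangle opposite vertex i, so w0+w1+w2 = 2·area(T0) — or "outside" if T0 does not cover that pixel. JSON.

T0:
  2·area = 76
  edge (16, 6)→(0, 9): d=(-16,3) inclusive
  edge (0, 9)→(12, 2): d=(12,-7) inclusive
  edge (12, 2)→(16, 6): d=(4,4) inclusive
    (5,0)@(11, 1): e=[95,-19,0] → ·  [on edge]
    (5,1)@(11, 3): e=[63,5,8] → █
    (6,1)@(13, 3): e=[57,19,0] → █  [on edge]
    (7,1)@(15, 3): e=[51,33,-8] → ·
    (3,2)@(7, 5): e=[43,1,32] → █
    (4,2)@(9, 5): e=[37,15,24] → █
    (7,2)@(15, 5): e=[19,57,0] → █  [on edge]
    (8,2)@(17, 5): e=[13,71,-8] → ·
    (2,3)@(5, 7): e=[17,11,48] → █
    (5,3)@(11, 7): e=[-1,53,24] → ·
    (6,3)@(13, 7): e=[-7,67,16] → ·
    (7,3)@(15, 7): e=[-13,81,8] → ·
    (8,3)@(17, 7): e=[-19,95,0] → ·  [on edge]
    (9,4)@(19, 9): e=[-57,133,0] → ·  [on edge]
  covered (10 px):
    · · · · · · · · · · ·
    · · · · · █ █ · · · ·
    · · · █ █ █ █ █ · · ·
    · · █ █ █ · · · · · ·
    · · · · · · · · · · ·

Final: [39,32,5]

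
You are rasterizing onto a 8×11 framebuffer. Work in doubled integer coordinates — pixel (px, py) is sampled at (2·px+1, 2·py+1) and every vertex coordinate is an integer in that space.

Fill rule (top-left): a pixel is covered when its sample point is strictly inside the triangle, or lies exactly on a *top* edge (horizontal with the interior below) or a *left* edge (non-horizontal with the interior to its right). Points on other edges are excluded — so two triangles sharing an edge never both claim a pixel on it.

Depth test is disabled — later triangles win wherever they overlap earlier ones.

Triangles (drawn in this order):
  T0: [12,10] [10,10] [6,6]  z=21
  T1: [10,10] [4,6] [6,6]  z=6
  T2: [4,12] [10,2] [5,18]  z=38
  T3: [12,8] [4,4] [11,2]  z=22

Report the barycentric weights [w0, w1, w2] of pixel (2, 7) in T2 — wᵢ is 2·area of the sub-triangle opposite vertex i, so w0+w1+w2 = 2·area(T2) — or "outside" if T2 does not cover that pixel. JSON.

T0:
  2·area = 8
  edge (12, 10)→(10, 10): d=(-2,0) right/bottom  bias=-1
  edge (10, 10)→(6, 6): d=(-4,-4) top-left  bias=+0
  edge (6, 6)→(12, 10): d=(6,4) right/bottom  bias=-1
    (0,0)@(1, 1): e=[18,0,-10] → ·  [on edge]
    (1,1)@(3, 3): e=[14,0,-6] → ·  [on edge]
    (2,2)@(5, 5): e=[10,0,-2] → ·  [on edge]
    (3,3)@(7, 7): e=[6,0,2] → █  [on edge]
    (4,3)@(9, 7): e=[6,8,-6] → ·
    (3,4)@(7, 9): e=[2,-8,14] → ·
    (4,4)@(9, 9): e=[2,0,6] → █  [on edge]
    (5,4)@(11, 9): e=[2,8,-2] → ·
    (4,5)@(9, 11): e=[-2,-8,18] → ·
    (5,5)@(11, 11): e=[-2,0,10] → ·  [on edge]
    (6,6)@(13, 13): e=[-6,0,14] → ·  [on edge]
    (7,7)@(15, 15): e=[-10,0,18] → ·  [on edge]
  covered (2 px):
    · · · · · · · ·
    · · · · · · · ·
    · · · · · · · ·
    · · · █ · · · ·
    · · · · █ · · ·
    · · · · · · · ·
    · · · · · · · ·
    · · · · · · · ·
    · · · · · · · ·
    · · · · · · · ·
    · · · · · · · ·
T1:
  2·area = 8
  edge (10, 10)→(4, 6): d=(-6,-4) top-left  bias=+0
  edge (4, 6)→(6, 6): d=(2,0) top-left  bias=+0
  edge (6, 6)→(10, 10): d=(4,4) right/bottom  bias=-1
    (0,0)@(1, 1): e=[18,-10,0] → ·  [on edge]
    (1,1)@(3, 3): e=[14,-6,0] → ·  [on edge]
    (2,2)@(5, 5): e=[10,-2,0] → ·  [on edge]
    (3,3)@(7, 7): e=[6,2,0] → ·  [on edge]
    (4,4)@(9, 9): e=[2,6,0] → ·  [on edge]
    (5,5)@(11, 11): e=[-2,10,0] → ·  [on edge]
    (6,6)@(13, 13): e=[-6,14,0] → ·  [on edge]
    (7,7)@(15, 15): e=[-10,18,0] → ·  [on edge]
  covered (0 px):
    · · · · · · · ·
    · · · · · · · ·
    · · · · · · · ·
    · · · · · · · ·
    · · · · · · · ·
    · · · · · · · ·
    · · · · · · · ·
    · · · · · · · ·
    · · · · · · · ·
    · · · · · · · ·
    · · · · · · · ·
T2:
  2·area = 46
  edge (4, 12)→(10, 2): d=(6,-10) top-left  bias=+0
  edge (10, 2)→(5, 18): d=(-5,16) right/bottom  bias=-1
  edge (5, 18)→(4, 12): d=(-1,-6) top-left  bias=+0
    (4,2)@(9, 5): e=[8,1,37] → █
    (5,2)@(11, 5): e=[28,-31,49] → ·
    (3,3)@(7, 7): e=[0,23,23] → █  [on edge]
    (4,3)@(9, 7): e=[20,-9,35] → ·
    (3,4)@(7, 9): e=[12,13,21] → █
    (4,4)@(9, 9): e=[32,-19,33] → ·
    (2,5)@(5, 11): e=[4,35,7] → █
    (4,5)@(9, 11): e=[44,-29,31] → ·
    (2,6)@(5, 13): e=[16,25,5] → █
    (3,6)@(7, 13): e=[36,-7,17] → ·
    (2,7)@(5, 15): e=[28,15,3] → █
    (3,7)@(7, 15): e=[48,-17,15] → ·
    (0,8)@(1, 17): e=[0,69,-23] → ·  [on edge]
  covered (8 px):
    · · · · · · · ·
    · · · · · · · ·
    · · · · █ · · ·
    · · · █ · · · ·
    · · · █ · · · ·
    · · █ █ · · · ·
    · · █ · · · · ·
    · · █ · · · · ·
    · · █ · · · · ·
    · · · · · · · ·
    · · · · · · · ·
T3:
  2·area = 44
  edge (12, 8)→(4, 4): d=(-8,-4) top-left  bias=+0
  edge (4, 4)→(11, 2): d=(7,-2) top-left  bias=+0
  edge (11, 2)→(12, 8): d=(1,6) right/bottom  bias=-1
    (4,1)@(9, 3): e=[28,3,13] → █
    (5,1)@(11, 3): e=[36,7,1] → █
    (6,1)@(13, 3): e=[44,11,-11] → ·
    (3,2)@(7, 5): e=[4,13,27] → █
    (6,2)@(13, 5): e=[28,25,-9] → ·
    (3,3)@(7, 7): e=[-12,27,29] → ·
    (4,3)@(9, 7): e=[-4,31,17] → ·
    (5,3)@(11, 7): e=[4,35,5] → █
    (6,3)@(13, 7): e=[12,39,-7] → ·
    (5,4)@(11, 9): e=[-12,49,7] → ·
  covered (6 px):
    · · · · · · · ·
    · · · · █ █ · ·
    · · · █ █ █ · ·
    · · · · · █ · ·
    · · · · · · · ·
    · · · · · · · ·
    · · · · · · · ·
    · · · · · · · ·
    · · · · · · · ·
    · · · · · · · ·
    · · · · · · · ·

Answer: [15,3,28]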